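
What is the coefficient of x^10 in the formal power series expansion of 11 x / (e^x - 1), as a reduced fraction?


The exponential generating function for Bernoulli numbers is
x / (e^x - 1) = sum_{k>=0} B_k x^k / k!.
So the coefficient of x^10 in 11 x / (e^x - 1) is 11 B_10 / 10!.
Computing: B_10 = 5/66, 10! = 3628800, giving
11 * 5/66 / 3628800 = 1/4354560.

1/4354560


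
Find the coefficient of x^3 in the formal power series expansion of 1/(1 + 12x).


Write 1/(1 + c x) = 1/(1 - (-c) x) and apply the geometric-series identity
1/(1 - y) = sum_{k>=0} y^k to get 1/(1 + c x) = sum_{k>=0} (-c)^k x^k.
So the coefficient of x^k is (-c)^k = (-1)^k * c^k.
Here c = 12 and k = 3:
(-12)^3 = -1 * 1728 = -1728

-1728


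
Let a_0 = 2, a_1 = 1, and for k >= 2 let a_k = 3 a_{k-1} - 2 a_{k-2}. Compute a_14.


Iterating the recurrence forward:
a_0 = 2
a_1 = 1
a_2 = 3*1 - 2*2 = -1
a_3 = 3*-1 - 2*1 = -5
a_4 = 3*-5 - 2*-1 = -13
a_5 = 3*-13 - 2*-5 = -29
a_6 = 3*-29 - 2*-13 = -61
a_7 = 3*-61 - 2*-29 = -125
a_8 = 3*-125 - 2*-61 = -253
a_9 = 3*-253 - 2*-125 = -509
a_10 = 3*-509 - 2*-253 = -1021
a_11 = 3*-1021 - 2*-509 = -2045
a_12 = 3*-2045 - 2*-1021 = -4093
a_13 = 3*-4093 - 2*-2045 = -8189
a_14 = 3*-8189 - 2*-4093 = -16381
So a_14 = -16381.

-16381


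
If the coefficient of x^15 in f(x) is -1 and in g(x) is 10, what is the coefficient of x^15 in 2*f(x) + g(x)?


Scalar multiplication scales coefficients: 2 * -1 = -2.
Then add the g coefficient: -2 + 10
= 8

8


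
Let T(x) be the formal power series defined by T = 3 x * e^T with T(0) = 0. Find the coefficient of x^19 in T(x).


Apply the Lagrange inversion formula: if T = 3 x * phi(T) with phi(t) = e^t, then
[x^n] T = 3^n * (1/n) [t^(n-1)] phi(t)^n = 3^n * (1/n) [t^(n-1)] e^(n t) = 3^n * (1/n) * n^(n-1) / (n-1)! = 3^n * n^(n-1) / n!.
When c = 1 this is the Cayley count of rooted labeled trees on n vertices, divided by n!.
For n = 19: 3^19 * 19^18 / 19! = 1162261467 * 104127350297911241532841/121645100408832000 = 970834090696004352832536033/975822848000.

970834090696004352832536033/975822848000


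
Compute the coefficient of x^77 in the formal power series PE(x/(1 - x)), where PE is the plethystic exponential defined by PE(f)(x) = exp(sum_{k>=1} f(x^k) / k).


For f(x) = x/(1 - x) we have
sum_{k>=1} f(x^k) / k = sum_{k>=1} (1/k) * x^k / (1 - x^k) = sum_{k, m >= 1} x^(k m) / k,
which after exponentiating simplifies to
PE(x/(1 - x)) = prod_{k>=1} 1 / (1 - x^k).
This is the generating function for the partition function p(n), so the coefficient of x^77 is p(77).
Computing p(77) by dynamic programming over parts 1, 2, ..., 77: p(77) = 10619863.

10619863


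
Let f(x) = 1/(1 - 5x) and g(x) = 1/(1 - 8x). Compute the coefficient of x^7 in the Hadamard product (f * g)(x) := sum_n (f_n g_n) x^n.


f has coefficients f_k = 5^k and g has coefficients g_k = 8^k, so the Hadamard product has coefficient (f*g)_k = 5^k * 8^k = 40^k.
For k = 7: 40^7 = 163840000000.

163840000000


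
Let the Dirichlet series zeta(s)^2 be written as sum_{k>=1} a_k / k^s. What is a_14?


The Dirichlet convolution of the constant function 1 with itself gives (1 * 1)(k) = sum_{d | k} 1 = d(k), the number of positive divisors of k.
Since zeta(s) = sum_{k>=1} 1/k^s, we have zeta(s)^2 = sum_{k>=1} d(k)/k^s, so a_k = d(k).
For k = 14: the divisors are 1, 2, 7, 14.
Count = 4.

4


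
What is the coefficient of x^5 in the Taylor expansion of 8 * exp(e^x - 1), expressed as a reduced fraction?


exp(e^x - 1) = sum_{k>=0} Bell_k x^k / k!, where Bell_k is the k-th Bell number.
So the coefficient of x^5 is 8 * Bell_5 / 5!.
Computing: Bell_5 = 52 and 5! = 120, giving
8 * 52/120 = 52/15.

52/15


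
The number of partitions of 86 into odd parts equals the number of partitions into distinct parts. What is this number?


Computing partitions of 86 into odd parts (1, 3, 5, ...):
Using the generating function prod_{k>=0} 1/(1-x^(2k+1)),
the count is 133184

133184


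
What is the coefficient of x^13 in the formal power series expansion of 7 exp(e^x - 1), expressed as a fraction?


exp(e^x - 1) is the exponential generating function for the Bell numbers Bell_k: exp(e^x - 1) = sum_{k>=0} Bell_k x^k / k!.
So the coefficient of x^13 in 7 exp(e^x - 1) is 7 Bell_13 / 13!.
Computing: Bell_13 = 27644437 and 13! = 6227020800, giving
7 * 27644437/6227020800 = 27644437/889574400.

27644437/889574400


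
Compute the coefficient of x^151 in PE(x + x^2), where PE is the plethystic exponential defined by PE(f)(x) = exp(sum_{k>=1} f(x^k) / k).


With f(x) = x + x^2, the exponent is sum_{k>=1} (x^k + x^(2k)) / k = -ln(1 - x) - ln(1 - x^2). Exponentiating:
PE(x + x^2) = 1 / ((1 - x)(1 - x^2)).
This is the generating function for partitions of n into parts of size 1 or 2. The number of 2's can be any j in 0..75, and the rest are 1's, so
[x^151] = floor(151/2) + 1 = 76.

76


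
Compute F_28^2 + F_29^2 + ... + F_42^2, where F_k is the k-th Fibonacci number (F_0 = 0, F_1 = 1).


There is a standard identity sum_{k=0}^{N} F_k^2 = F_N * F_{N+1} (proved inductively from the telescoping relation F_k^2 = F_k F_{k+1} - F_{k-1} F_k). Then
sum_{k=28}^{42} F_k^2 = F_42 F_43 - F_27 F_28.
Computing: F_42 = 267914296, F_43 = 433494437, F_27 = 196418, F_28 = 317811.
Sum = 267914296 * 433494437 - 196418 * 317811 = 116139294484970354.

116139294484970354


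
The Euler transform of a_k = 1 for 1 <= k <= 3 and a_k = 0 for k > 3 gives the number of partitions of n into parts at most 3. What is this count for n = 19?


Partitions of 19 into parts at most 3:
Using generating function (1-x)^(-1)(1-x^2)^(-1)(1-x^3)^(-1),
the coefficient of x^19 = 40

40


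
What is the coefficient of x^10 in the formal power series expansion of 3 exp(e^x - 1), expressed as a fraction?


exp(e^x - 1) is the exponential generating function for the Bell numbers Bell_k: exp(e^x - 1) = sum_{k>=0} Bell_k x^k / k!.
So the coefficient of x^10 in 3 exp(e^x - 1) is 3 Bell_10 / 10!.
Computing: Bell_10 = 115975 and 10! = 3628800, giving
3 * 115975/3628800 = 4639/48384.

4639/48384


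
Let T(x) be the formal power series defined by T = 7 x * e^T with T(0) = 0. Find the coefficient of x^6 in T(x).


Apply the Lagrange inversion formula: if T = 7 x * phi(T) with phi(t) = e^t, then
[x^n] T = 7^n * (1/n) [t^(n-1)] phi(t)^n = 7^n * (1/n) [t^(n-1)] e^(n t) = 7^n * (1/n) * n^(n-1) / (n-1)! = 7^n * n^(n-1) / n!.
When c = 1 this is the Cayley count of rooted labeled trees on n vertices, divided by n!.
For n = 6: 7^6 * 6^5 / 6! = 117649 * 7776/720 = 6353046/5.

6353046/5


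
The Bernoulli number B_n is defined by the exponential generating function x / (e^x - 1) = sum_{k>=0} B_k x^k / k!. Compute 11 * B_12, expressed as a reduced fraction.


Bernoulli numbers can also be computed recursively via B_0 = 1 and sum_{j=0}^{m} C(m+1, j) B_j = 0 for m >= 1. Odd-index Bernoulli numbers vanish for k >= 3.
Computing B_12 = -691/2730, so 11 * B_12 = 11 * -691/2730 = -7601/2730.

-7601/2730


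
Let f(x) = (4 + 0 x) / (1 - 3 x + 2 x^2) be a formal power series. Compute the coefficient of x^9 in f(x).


Write f(x) = sum_{k>=0} a_k x^k. Multiplying both sides by 1 - 3 x + 2 x^2 gives
(1 - 3 x + 2 x^2) sum_{k>=0} a_k x^k = 4 + 0 x.
Matching coefficients:
 x^0: a_0 = 4
 x^1: a_1 - 3 a_0 = 0  =>  a_1 = 3*4 + 0 = 12
 x^k (k >= 2): a_k = 3 a_{k-1} - 2 a_{k-2}.
Iterating: a_2 = 28, a_3 = 60, a_4 = 124, a_5 = 252, a_6 = 508, a_7 = 1020, a_8 = 2044, a_9 = 4092.
So the coefficient of x^9 is 4092.

4092


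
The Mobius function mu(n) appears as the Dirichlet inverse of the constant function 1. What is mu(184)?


184 has a squared prime factor, so mu(184) = 0.
Factorization reveals a repeated prime.

0


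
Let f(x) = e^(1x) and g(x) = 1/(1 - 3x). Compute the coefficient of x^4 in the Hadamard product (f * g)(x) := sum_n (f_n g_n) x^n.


Expanding: f_k = 1^k/k! (from e^(1x)) and g_k = 3^k (from 1/(1 - 3x)). So the Hadamard coefficient (f * g)_k = 1^k 3^k / k! = (3)^k / k!.
For k = 4: 3^4/4! = 81/24 = 27/8.

27/8


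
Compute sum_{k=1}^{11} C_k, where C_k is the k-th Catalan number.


C_1 through C_11: 1, 2, 5, 14, 42, 132, 429, 1430, 4862, 16796, 58786
Sum = 1 + 2 + 5 + 14 + 42 + 132 + 429 + 1430 + 4862 + 16796 + 58786
= 82499

82499


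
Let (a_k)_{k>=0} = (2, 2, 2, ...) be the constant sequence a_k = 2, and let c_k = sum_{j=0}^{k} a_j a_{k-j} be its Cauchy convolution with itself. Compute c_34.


Since a_j = 2 for all j >= 0, the convolution sum becomes
c_k = sum_{j=0}^{k} 2 * 2 = 4 * (k + 1).
Equivalently, the generating function of (a_k) is 2/(1 - x) and its square is 4/(1 - x)^2 = sum_{k>=0} 4(k + 1) x^k.
For k = 34: 4 * 35 = 140.

140


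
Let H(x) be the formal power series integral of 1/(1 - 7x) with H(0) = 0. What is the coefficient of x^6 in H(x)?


1/(1 - 7x) = sum_{k>=0} 7^k x^k. Integrating termwise with H(0) = 0:
H(x) = sum_{k>=0} 7^k x^(k+1) / (k+1) = sum_{m>=1} 7^(m-1) x^m / m.
For m = 6: 7^5/6 = 16807/6 = 16807/6.

16807/6


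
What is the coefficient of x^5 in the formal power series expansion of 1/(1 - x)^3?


The negative binomial / multiset identity is
1/(1 - x)^r = sum_{k>=0} C(k + r - 1, r - 1) x^k.
Here r = 3 and k = 5, so the coefficient is
C(5 + 2, 2) = C(7, 2)
= 21

21


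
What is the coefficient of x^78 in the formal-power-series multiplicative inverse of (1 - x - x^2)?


Let the inverse be f(x) = sum_{k>=0} a_k x^k. From f(x) * (1 - x - x^2) = 1 and matching coefficients:
 x^0: a_0 = 1.
 x^1: a_1 - a_0 = 0, so a_1 = 1.
 x^k (k >= 2): a_k - a_{k-1} - a_{k-2} = 0, i.e. a_k = a_{k-1} + a_{k-2}.
This is the Fibonacci-type recurrence shifted so that a_0 = a_1 = 1.
Iterating: a_0=1, a_1=1, a_2=2, a_3=3, a_4=5, a_5=8, a_6=13, a_7=21, a_8=34, a_9=55, ...
a_78 = 14472334024676221.

14472334024676221


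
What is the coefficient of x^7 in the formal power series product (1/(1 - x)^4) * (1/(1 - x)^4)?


Combine the factors: (1/(1 - x)^4) * (1/(1 - x)^4) = 1/(1 - x)^8.
Then use 1/(1 - x)^r = sum_{k>=0} C(k + r - 1, r - 1) x^k with r = 8 and k = 7:
C(14, 7) = 3432.

3432


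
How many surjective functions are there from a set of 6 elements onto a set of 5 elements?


By inclusion-exclusion on which target elements are missed, the number of surjections from an n-set onto a k-set is
surj(n, k) = sum_{j=0}^{k} (-1)^j C(k, j) (k - j)^n.
Equivalently surj(n, k) = k! * S(n, k), where S(n, k) is the Stirling number of the second kind.
For n = 6, k = 5:
S(6, 5) = 15, so
surj = 5! * 15 = 120 * 15 = 1800.

1800


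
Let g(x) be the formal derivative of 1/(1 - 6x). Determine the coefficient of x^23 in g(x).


Differentiate termwise: d/dx sum_{k>=0} 6^k x^k = sum_{k>=1} k 6^k x^(k-1) = sum_{j>=0} (j+1) 6^(j+1) x^j.
Equivalently, d/dx [1/(1 - 6x)] = 6/(1 - 6x)^2.
For j = 23: 24 * 6^24 = 24 * 4738381338321616896 = 113721152119718805504.

113721152119718805504


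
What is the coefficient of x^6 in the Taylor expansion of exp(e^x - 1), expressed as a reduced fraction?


exp(e^x - 1) = sum_{k>=0} Bell_k x^k / k!, where Bell_k is the k-th Bell number.
So the coefficient of x^6 is Bell_6 / 6!.
Computing: Bell_6 = 203 and 6! = 720, giving
203/720 = 203/720.

203/720


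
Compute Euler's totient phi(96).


phi(n) counts integers in [1, n] coprime to n. Using the multiplicative formula phi(n) = n * prod_{p | n} (1 - 1/p):
96 = 2^5 * 3, so
phi(96) = 96 * (1 - 1/2) * (1 - 1/3) = 32.

32


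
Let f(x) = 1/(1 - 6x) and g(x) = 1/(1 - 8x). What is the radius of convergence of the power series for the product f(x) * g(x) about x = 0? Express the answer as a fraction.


The radius of 1/(1 - 6x) is 1/6 (nearest singularity at x = 1/6), and the radius of 1/(1 - 8x) is 1/8.
The product f(x)*g(x) = 1/((1 - 6x)(1 - 8x)) has singularities at both 1/6 and 1/8, so its radius of convergence is the distance to the nearest one:
min(1/6, 1/8) = 1/8.

1/8


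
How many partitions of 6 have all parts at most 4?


Using the generating function (1-x)^(-1)(1-x^2)^(-1)...(1-x^4)^(-1),
the coefficient of x^6 counts these restricted partitions.
Result = 9

9


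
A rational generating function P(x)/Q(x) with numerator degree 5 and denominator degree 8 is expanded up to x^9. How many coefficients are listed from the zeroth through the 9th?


Expanding up to x^9 gives the coefficients for x^0, x^1, ..., x^9.
That is 9 + 1 = 10 coefficients in total.

10


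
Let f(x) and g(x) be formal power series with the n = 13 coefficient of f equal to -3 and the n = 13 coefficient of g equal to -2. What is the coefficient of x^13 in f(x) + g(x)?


Addition of formal power series is termwise.
The coefficient of x^13 in f + g = -3 + -2
= -5

-5


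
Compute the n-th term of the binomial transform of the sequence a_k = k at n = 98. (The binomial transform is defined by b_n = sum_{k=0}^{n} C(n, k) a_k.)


With a_k = k, b_n = sum_{k=0}^{n} C(n, k) k. Using k * C(n, k) = n * C(n-1, k-1) gives b_n = n * sum_{k>=1} C(n-1, k-1) = n * 2^(n-1).
For n = 98: 98 * 2^97 = 98 * 158456325028528675187087900672 = 15528719852795810168334614265856.

15528719852795810168334614265856


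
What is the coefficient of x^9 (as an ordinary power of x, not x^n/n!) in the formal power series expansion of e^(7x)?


The exponential series is e^y = sum_{k>=0} y^k / k!. Substituting y = 7x gives
e^(7x) = sum_{k>=0} 7^k x^k / k!.
So the coefficient of x^n is a^n/n! with a = 7, n = 9:
7^9 / 9! = 40353607/362880 = 5764801/51840

5764801/51840


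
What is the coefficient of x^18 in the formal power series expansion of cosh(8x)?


The Maclaurin series is cosh(t) = sum_{m>=0} t^(2m) / (2m)!, so substituting t = 8x, only even powers of x are nonzero, with coefficient of x^(2m) equal to 8^(2m) / (2m)!.
For x^18 the coefficient is 8^18/18! = 18014398509481984/6402373705728000 = 274877906944/97692469875.

274877906944/97692469875


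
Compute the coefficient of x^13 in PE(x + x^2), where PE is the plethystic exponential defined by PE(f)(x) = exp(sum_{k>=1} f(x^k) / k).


With f(x) = x + x^2, the exponent is sum_{k>=1} (x^k + x^(2k)) / k = -ln(1 - x) - ln(1 - x^2). Exponentiating:
PE(x + x^2) = 1 / ((1 - x)(1 - x^2)).
This is the generating function for partitions of n into parts of size 1 or 2. The number of 2's can be any j in 0..6, and the rest are 1's, so
[x^13] = floor(13/2) + 1 = 7.

7


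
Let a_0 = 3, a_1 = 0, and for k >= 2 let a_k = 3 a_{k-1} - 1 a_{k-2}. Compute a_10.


Iterating the recurrence forward:
a_0 = 3
a_1 = 0
a_2 = 3*0 - 1*3 = -3
a_3 = 3*-3 - 1*0 = -9
a_4 = 3*-9 - 1*-3 = -24
a_5 = 3*-24 - 1*-9 = -63
a_6 = 3*-63 - 1*-24 = -165
a_7 = 3*-165 - 1*-63 = -432
a_8 = 3*-432 - 1*-165 = -1131
a_9 = 3*-1131 - 1*-432 = -2961
a_10 = 3*-2961 - 1*-1131 = -7752
So a_10 = -7752.

-7752


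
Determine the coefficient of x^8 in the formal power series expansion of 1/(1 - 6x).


The geometric series identity gives 1/(1 - c x) = sum_{k>=0} c^k x^k, so the coefficient of x^k is c^k.
Here c = 6 and k = 8.
Computing: 6^8 = 1679616

1679616


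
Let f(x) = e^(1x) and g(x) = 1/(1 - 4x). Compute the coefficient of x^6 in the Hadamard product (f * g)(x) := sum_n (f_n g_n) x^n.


Expanding: f_k = 1^k/k! (from e^(1x)) and g_k = 4^k (from 1/(1 - 4x)). So the Hadamard coefficient (f * g)_k = 1^k 4^k / k! = (4)^k / k!.
For k = 6: 4^6/6! = 4096/720 = 256/45.

256/45


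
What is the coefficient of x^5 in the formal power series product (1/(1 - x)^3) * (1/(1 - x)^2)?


Combine the factors: (1/(1 - x)^3) * (1/(1 - x)^2) = 1/(1 - x)^5.
Then use 1/(1 - x)^r = sum_{k>=0} C(k + r - 1, r - 1) x^k with r = 5 and k = 5:
C(9, 4) = 126.

126


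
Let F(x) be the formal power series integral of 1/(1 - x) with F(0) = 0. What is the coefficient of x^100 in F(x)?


1/(1 - x) = sum_{k>=0} x^k. Integrating termwise and using F(0) = 0 gives
F(x) = sum_{k>=0} x^(k+1) / (k+1) = sum_{m>=1} x^m / m = -ln(1 - x).
So the coefficient of x^100 is 1/100 = 1/100.

1/100


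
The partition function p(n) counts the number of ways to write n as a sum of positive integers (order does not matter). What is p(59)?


Using the generating function prod_{k>=1} 1/(1-x^k), we compute p(59).
By dynamic programming over parts 1 through 59:
p(59) = 831820

831820


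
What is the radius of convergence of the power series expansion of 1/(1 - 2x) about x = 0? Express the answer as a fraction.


Expanding 1/(1 - 2x) = sum_{k>=0} 2^k x^k, the series converges when |2x| < 1, i.e., |x| < 1/2.
So the radius of convergence is 1/2 = 1/2.

1/2


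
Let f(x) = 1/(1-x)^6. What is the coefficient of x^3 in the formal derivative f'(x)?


Differentiate: d/dx [ 1/(1-x)^r ] = r / (1-x)^(r+1).
Here r = 6, so f'(x) = 6 / (1-x)^7.
The expansion of 1/(1-x)^(r+1) has coefficient of x^n equal to C(n+r, r).
So the coefficient of x^3 in f'(x) is
6 * C(9, 6) = 6 * 84 = 504

504


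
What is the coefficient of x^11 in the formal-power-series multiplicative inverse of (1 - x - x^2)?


Let the inverse be f(x) = sum_{k>=0} a_k x^k. From f(x) * (1 - x - x^2) = 1 and matching coefficients:
 x^0: a_0 = 1.
 x^1: a_1 - a_0 = 0, so a_1 = 1.
 x^k (k >= 2): a_k - a_{k-1} - a_{k-2} = 0, i.e. a_k = a_{k-1} + a_{k-2}.
This is the Fibonacci-type recurrence shifted so that a_0 = a_1 = 1.
Iterating: a_0=1, a_1=1, a_2=2, a_3=3, a_4=5, a_5=8, a_6=13, a_7=21, a_8=34, a_9=55, ...
a_11 = 144.

144


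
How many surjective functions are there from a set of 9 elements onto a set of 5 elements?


By inclusion-exclusion on which target elements are missed, the number of surjections from an n-set onto a k-set is
surj(n, k) = sum_{j=0}^{k} (-1)^j C(k, j) (k - j)^n.
Equivalently surj(n, k) = k! * S(n, k), where S(n, k) is the Stirling number of the second kind.
For n = 9, k = 5:
S(9, 5) = 6951, so
surj = 5! * 6951 = 120 * 6951 = 834120.

834120


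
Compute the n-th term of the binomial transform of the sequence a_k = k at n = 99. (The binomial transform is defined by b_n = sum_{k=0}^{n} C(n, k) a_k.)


With a_k = k, b_n = sum_{k=0}^{n} C(n, k) k. Using k * C(n, k) = n * C(n-1, k-1) gives b_n = n * sum_{k>=1} C(n-1, k-1) = n * 2^(n-1).
For n = 99: 99 * 2^98 = 99 * 316912650057057350374175801344 = 31374352355648677687043404333056.

31374352355648677687043404333056


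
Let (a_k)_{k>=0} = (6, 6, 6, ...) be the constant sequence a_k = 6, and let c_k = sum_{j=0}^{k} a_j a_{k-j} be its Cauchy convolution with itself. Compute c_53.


Since a_j = 6 for all j >= 0, the convolution sum becomes
c_k = sum_{j=0}^{k} 6 * 6 = 36 * (k + 1).
Equivalently, the generating function of (a_k) is 6/(1 - x) and its square is 36/(1 - x)^2 = sum_{k>=0} 36(k + 1) x^k.
For k = 53: 36 * 54 = 1944.

1944


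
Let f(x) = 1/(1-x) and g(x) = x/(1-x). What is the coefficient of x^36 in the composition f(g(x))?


First simplify the composition: f(g(x)) = 1/(1 - x/(1-x)) = (1-x)/((1-x) - x) = (1-x)/(1-2x).
Now extract the coefficient. Write (1-x)/(1-2x) = 1/(1-2x) - x/(1-2x).
The coefficient of x^n in 1/(1-2x) is 2^n, and in x/(1-2x) is 2^(n-1) (for n >= 1).
So the coefficient of x^36 is 2^36 - 2^35 = 68719476736 - 34359738368 = 34359738368.

34359738368


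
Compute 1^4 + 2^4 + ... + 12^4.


This power sum has a closed form given by Faulhaber's formula
sum_{k=1}^{m} k^p = (1 / (p + 1)) * sum_{j=0}^{p} C(p + 1, j) B_j m^(p + 1 - j),
but for small m direct computation is fastest:
1 + 16 + 81 + 256 + 625 + 1296 + 2401 + 4096 + 6561 + 10000 + 14641 + 20736 = 60710.

60710


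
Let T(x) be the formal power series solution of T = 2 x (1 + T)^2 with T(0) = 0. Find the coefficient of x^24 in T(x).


Apply the Lagrange inversion formula: if T = 2 x * phi(T) with phi(t) = (1 + t)^2, then [x^n] T = 2^n * (1/n) [t^(n-1)] phi(t)^n = 2^n * (1/n) [t^(n-1)] (1 + t)^(2n) = 2^n * (1/n) C(2n, n-1).
Using the identity C(2n, n-1) = C(2n, n) * n / (n+1), the unscaled factor equals C(2n, n) / (n+1) = C_n, the n-th Catalan number.
For n = 24: C_24 = C(48, 24) / 25 = 32247603683100/25 = 1289904147324.
With the 2^24 = 16777216 factor, the coefficient is 16777216 * 1289904147324 = 21641000498950569984.

21641000498950569984


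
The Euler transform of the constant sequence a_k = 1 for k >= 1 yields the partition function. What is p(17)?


The Euler transform converts the sequence a_k = 1 into the number of integer partitions.
Using the recurrence or dynamic programming:
p(17) = 297

297


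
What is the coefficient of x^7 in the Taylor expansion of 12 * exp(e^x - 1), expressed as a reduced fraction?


exp(e^x - 1) = sum_{k>=0} Bell_k x^k / k!, where Bell_k is the k-th Bell number.
So the coefficient of x^7 is 12 * Bell_7 / 7!.
Computing: Bell_7 = 877 and 7! = 5040, giving
12 * 877/5040 = 877/420.

877/420


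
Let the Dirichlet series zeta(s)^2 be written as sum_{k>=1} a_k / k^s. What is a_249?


The Dirichlet convolution of the constant function 1 with itself gives (1 * 1)(k) = sum_{d | k} 1 = d(k), the number of positive divisors of k.
Since zeta(s) = sum_{k>=1} 1/k^s, we have zeta(s)^2 = sum_{k>=1} d(k)/k^s, so a_k = d(k).
For k = 249: the divisors are 1, 3, 83, 249.
Count = 4.

4


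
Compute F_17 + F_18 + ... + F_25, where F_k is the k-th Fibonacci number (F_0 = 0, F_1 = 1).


Use the identity sum_{k=0}^{N} F_k = F_{N+2} - 1 (which follows from F_{k+2} - F_{k+1} = F_k). Then
sum_{k=17}^{25} F_k = (F_{27} - 1) - (F_{18} - 1) = F_{27} - F_{18}.
Computing: F_{27} = 196418, F_{18} = 2584, so
Sum = 196418 - 2584 = 193834.

193834


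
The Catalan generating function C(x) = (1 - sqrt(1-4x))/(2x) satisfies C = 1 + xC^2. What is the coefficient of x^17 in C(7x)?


Substituting x -> 7x scales the n-th coefficient by 7^n, so [x^17] C(7x) = 7^17 * C_17.
C_17 = C(2*17, 17)/(18) = 2333606220/18 = 129644790.
So 7^17 * 129644790 = 232630513987207 * 129644790 = 30159334133463514201530.

30159334133463514201530


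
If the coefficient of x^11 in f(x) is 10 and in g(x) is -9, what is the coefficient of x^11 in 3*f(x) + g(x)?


Scalar multiplication scales coefficients: 3 * 10 = 30.
Then add the g coefficient: 30 + -9
= 21

21


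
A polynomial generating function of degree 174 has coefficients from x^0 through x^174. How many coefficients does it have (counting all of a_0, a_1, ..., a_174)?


A polynomial of degree 174 takes the form a_0 + a_1 x + ... + a_174 x^174.
The number of coefficients is 174 + 1 = 175.

175


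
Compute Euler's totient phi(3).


phi(n) counts integers in [1, n] coprime to n. Using the multiplicative formula phi(n) = n * prod_{p | n} (1 - 1/p):
3 = 3, so
phi(3) = 3 * (1 - 1/3) = 2.

2


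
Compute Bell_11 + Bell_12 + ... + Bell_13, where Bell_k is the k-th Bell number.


Recall Bell_k counts set partitions of a k-set (with Bell_0 = 1 by convention).
Bell_11 through Bell_13: 678570, 4213597, 27644437
Sum = 678570 + 4213597 + 27644437 = 32536604.

32536604


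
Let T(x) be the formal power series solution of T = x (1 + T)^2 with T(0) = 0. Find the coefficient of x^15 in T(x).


Apply the Lagrange inversion formula: if T = x * phi(T) with phi(t) = (1 + t)^2, then [x^n] T = (1/n) [t^(n-1)] phi(t)^n = (1/n) [t^(n-1)] (1 + t)^(2n) = (1/n) C(2n, n-1).
Using the identity C(2n, n-1) = C(2n, n) * n / (n+1), the unscaled factor equals C(2n, n) / (n+1) = C_n, the n-th Catalan number.
For n = 15: C_15 = C(30, 15) / 16 = 155117520/16 = 9694845 = 9694845.

9694845


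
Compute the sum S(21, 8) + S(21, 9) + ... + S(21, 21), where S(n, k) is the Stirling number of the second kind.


By definition, S(n, k) counts partitions of an n-set into exactly k nonempty blocks.
Computing row n = 21 for k = 8..21:
S(21, k): 132511015347084, 123272476465204, 71187132291275, 26826851689001, 6833042030178, 1204909218331, 149304004500, 13087462580, 809944464, 34952799, 1023435, 19285, 210, 1
Sum = 361998664448347.

361998664448347


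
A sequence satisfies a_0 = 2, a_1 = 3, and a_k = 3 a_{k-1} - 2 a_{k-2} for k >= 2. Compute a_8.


The characteristic equation is t^2 - 3 t + 2 = 0, with roots r_1 = 2 and r_2 = 1 (so c_1 = r_1 + r_2, c_2 = -r_1 r_2 as required).
One can use the closed form a_n = A r_1^n + B r_2^n, but direct iteration is more reliable:
a_0 = 2, a_1 = 3, a_2 = 5, a_3 = 9, a_4 = 17, a_5 = 33, a_6 = 65, a_7 = 129, a_8 = 257.
So a_8 = 257.

257


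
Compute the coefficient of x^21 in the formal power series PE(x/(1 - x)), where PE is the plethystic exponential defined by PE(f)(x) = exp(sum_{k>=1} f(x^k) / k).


For f(x) = x/(1 - x) we have
sum_{k>=1} f(x^k) / k = sum_{k>=1} (1/k) * x^k / (1 - x^k) = sum_{k, m >= 1} x^(k m) / k,
which after exponentiating simplifies to
PE(x/(1 - x)) = prod_{k>=1} 1 / (1 - x^k).
This is the generating function for the partition function p(n), so the coefficient of x^21 is p(21).
Computing p(21) by dynamic programming over parts 1, 2, ..., 21: p(21) = 792.

792


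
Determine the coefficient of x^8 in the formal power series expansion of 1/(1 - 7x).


The geometric series identity gives 1/(1 - c x) = sum_{k>=0} c^k x^k, so the coefficient of x^k is c^k.
Here c = 7 and k = 8.
Computing: 7^8 = 5764801

5764801


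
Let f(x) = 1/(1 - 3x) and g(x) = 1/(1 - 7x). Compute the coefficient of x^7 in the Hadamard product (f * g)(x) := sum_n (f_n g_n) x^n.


f has coefficients f_k = 3^k and g has coefficients g_k = 7^k, so the Hadamard product has coefficient (f*g)_k = 3^k * 7^k = 21^k.
For k = 7: 21^7 = 1801088541.

1801088541


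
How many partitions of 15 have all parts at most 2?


Using the generating function (1-x)^(-1)(1-x^2)^(-1),
the coefficient of x^15 counts these restricted partitions.
Result = 8

8


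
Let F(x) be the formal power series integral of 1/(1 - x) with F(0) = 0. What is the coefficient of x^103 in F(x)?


1/(1 - x) = sum_{k>=0} x^k. Integrating termwise and using F(0) = 0 gives
F(x) = sum_{k>=0} x^(k+1) / (k+1) = sum_{m>=1} x^m / m = -ln(1 - x).
So the coefficient of x^103 is 1/103 = 1/103.

1/103


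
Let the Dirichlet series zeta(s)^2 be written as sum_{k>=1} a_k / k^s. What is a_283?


The Dirichlet convolution of the constant function 1 with itself gives (1 * 1)(k) = sum_{d | k} 1 = d(k), the number of positive divisors of k.
Since zeta(s) = sum_{k>=1} 1/k^s, we have zeta(s)^2 = sum_{k>=1} d(k)/k^s, so a_k = d(k).
For k = 283: the divisors are 1, 283.
Count = 2.

2


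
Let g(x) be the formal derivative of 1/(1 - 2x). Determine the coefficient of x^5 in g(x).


Differentiate termwise: d/dx sum_{k>=0} 2^k x^k = sum_{k>=1} k 2^k x^(k-1) = sum_{j>=0} (j+1) 2^(j+1) x^j.
Equivalently, d/dx [1/(1 - 2x)] = 2/(1 - 2x)^2.
For j = 5: 6 * 2^6 = 6 * 64 = 384.

384


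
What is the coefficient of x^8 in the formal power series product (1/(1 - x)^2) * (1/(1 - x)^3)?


Combine the factors: (1/(1 - x)^2) * (1/(1 - x)^3) = 1/(1 - x)^5.
Then use 1/(1 - x)^r = sum_{k>=0} C(k + r - 1, r - 1) x^k with r = 5 and k = 8:
C(12, 4) = 495.

495


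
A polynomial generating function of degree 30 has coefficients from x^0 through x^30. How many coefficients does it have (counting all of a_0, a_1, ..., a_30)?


A polynomial of degree 30 takes the form a_0 + a_1 x + ... + a_30 x^30.
The number of coefficients is 30 + 1 = 31.

31


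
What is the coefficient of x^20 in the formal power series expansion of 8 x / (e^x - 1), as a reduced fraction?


The exponential generating function for Bernoulli numbers is
x / (e^x - 1) = sum_{k>=0} B_k x^k / k!.
So the coefficient of x^20 in 8 x / (e^x - 1) is 8 B_20 / 20!.
Computing: B_20 = -174611/330, 20! = 2432902008176640000, giving
8 * -174611/330 / 2432902008176640000 = -174611/100357207837286400000.

-174611/100357207837286400000


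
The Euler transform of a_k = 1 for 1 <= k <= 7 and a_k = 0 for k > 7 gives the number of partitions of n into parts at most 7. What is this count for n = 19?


Partitions of 19 into parts at most 7:
Using generating function (1-x)^(-1)(1-x^2)^(-1)...(1-x^7)^(-1),
the coefficient of x^19 = 300

300


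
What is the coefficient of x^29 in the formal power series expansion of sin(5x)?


The Maclaurin series is sin(t) = sum_{k>=0} (-1)^k t^(2k+1) / (2k+1)!, so substituting t = 5x, only odd powers of x are nonzero, with coefficient of x^(2k+1) equal to (-1)^k 5^(2k+1) / (2k+1)!.
Write 29 = 2*14 + 1, giving the coefficient (-1)^14 * 5^29 / 29! = 186264514923095703125/8841761993739701954543616000000 = 11920928955078125/565872767599340925090791424.

11920928955078125/565872767599340925090791424


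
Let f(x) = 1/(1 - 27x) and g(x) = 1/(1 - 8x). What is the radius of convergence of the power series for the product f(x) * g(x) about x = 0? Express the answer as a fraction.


The radius of 1/(1 - 27x) is 1/27 (nearest singularity at x = 1/27), and the radius of 1/(1 - 8x) is 1/8.
The product f(x)*g(x) = 1/((1 - 27x)(1 - 8x)) has singularities at both 1/27 and 1/8, so its radius of convergence is the distance to the nearest one:
min(1/27, 1/8) = 1/27.

1/27


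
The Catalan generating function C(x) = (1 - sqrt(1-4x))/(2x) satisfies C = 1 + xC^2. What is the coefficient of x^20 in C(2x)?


Substituting x -> 2x scales the n-th coefficient by 2^n, so [x^20] C(2x) = 2^20 * C_20.
C_20 = C(2*20, 20)/(21) = 137846528820/21 = 6564120420.
So 2^20 * 6564120420 = 1048576 * 6564120420 = 6882979133521920.

6882979133521920


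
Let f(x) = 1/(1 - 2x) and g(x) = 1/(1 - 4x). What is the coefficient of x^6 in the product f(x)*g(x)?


The coefficient of x^n in f*g is the Cauchy product: sum_{k=0}^{n} a^k * b^(n-k).
With a=2, b=4, n=6:
sum_{k=0}^{6} 2^k * 4^(6-k)
= 8128

8128


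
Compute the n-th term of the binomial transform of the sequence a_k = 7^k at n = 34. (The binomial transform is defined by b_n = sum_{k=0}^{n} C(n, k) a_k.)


With a_k = 7^k, b_n = sum_{k=0}^{n} C(n, k) 7^k = (1 + 7)^n by the binomial theorem.
For n = 34: (1 + 7)^34 = 8^34 = 5070602400912917605986812821504.

5070602400912917605986812821504


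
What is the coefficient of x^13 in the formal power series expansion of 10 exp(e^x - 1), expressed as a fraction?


exp(e^x - 1) is the exponential generating function for the Bell numbers Bell_k: exp(e^x - 1) = sum_{k>=0} Bell_k x^k / k!.
So the coefficient of x^13 in 10 exp(e^x - 1) is 10 Bell_13 / 13!.
Computing: Bell_13 = 27644437 and 13! = 6227020800, giving
10 * 27644437/6227020800 = 27644437/622702080.

27644437/622702080


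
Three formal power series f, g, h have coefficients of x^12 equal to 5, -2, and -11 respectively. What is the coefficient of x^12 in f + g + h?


Series addition is componentwise:
5 + -2 + -11
= -8

-8


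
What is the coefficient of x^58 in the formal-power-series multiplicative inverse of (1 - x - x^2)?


Let the inverse be f(x) = sum_{k>=0} a_k x^k. From f(x) * (1 - x - x^2) = 1 and matching coefficients:
 x^0: a_0 = 1.
 x^1: a_1 - a_0 = 0, so a_1 = 1.
 x^k (k >= 2): a_k - a_{k-1} - a_{k-2} = 0, i.e. a_k = a_{k-1} + a_{k-2}.
This is the Fibonacci-type recurrence shifted so that a_0 = a_1 = 1.
Iterating: a_0=1, a_1=1, a_2=2, a_3=3, a_4=5, a_5=8, a_6=13, a_7=21, a_8=34, a_9=55, ...
a_58 = 956722026041.

956722026041


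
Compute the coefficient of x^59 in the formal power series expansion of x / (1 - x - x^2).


Let f(x) = sum_{k>=0} a_k x^k. Multiplying f(x) * (1 - x - x^2) = x and matching coefficients gives a_0 = 0, a_1 = 1, and a_k = a_{k-1} + a_{k-2} for k >= 2. These are the Fibonacci numbers F_k.
Iterating from F_0 = 0, F_1 = 1:
F_0=0, F_1=1, F_2=1, F_3=2, F_4=3, F_5=5, F_6=8, F_7=13, F_8=21, F_9=34, ...
F_59 = 956722026041.

956722026041


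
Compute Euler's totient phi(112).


phi(n) counts integers in [1, n] coprime to n. Using the multiplicative formula phi(n) = n * prod_{p | n} (1 - 1/p):
112 = 2^4 * 7, so
phi(112) = 112 * (1 - 1/2) * (1 - 1/7) = 48.

48


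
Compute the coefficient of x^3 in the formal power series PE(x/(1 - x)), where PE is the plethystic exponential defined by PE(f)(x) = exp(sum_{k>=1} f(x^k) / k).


For f(x) = x/(1 - x) we have
sum_{k>=1} f(x^k) / k = sum_{k>=1} (1/k) * x^k / (1 - x^k) = sum_{k, m >= 1} x^(k m) / k,
which after exponentiating simplifies to
PE(x/(1 - x)) = prod_{k>=1} 1 / (1 - x^k).
This is the generating function for the partition function p(n), so the coefficient of x^3 is p(3).
Computing p(3) by dynamic programming over parts 1, 2, ..., 3: p(3) = 3.

3


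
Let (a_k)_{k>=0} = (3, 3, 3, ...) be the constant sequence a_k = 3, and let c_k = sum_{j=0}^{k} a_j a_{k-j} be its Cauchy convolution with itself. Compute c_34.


Since a_j = 3 for all j >= 0, the convolution sum becomes
c_k = sum_{j=0}^{k} 3 * 3 = 9 * (k + 1).
Equivalently, the generating function of (a_k) is 3/(1 - x) and its square is 9/(1 - x)^2 = sum_{k>=0} 9(k + 1) x^k.
For k = 34: 9 * 35 = 315.

315


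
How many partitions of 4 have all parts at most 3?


Using the generating function (1-x)^(-1)(1-x^2)^(-1)(1-x^3)^(-1),
the coefficient of x^4 counts these restricted partitions.
Result = 4

4


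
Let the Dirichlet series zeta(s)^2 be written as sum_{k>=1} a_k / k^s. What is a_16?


The Dirichlet convolution of the constant function 1 with itself gives (1 * 1)(k) = sum_{d | k} 1 = d(k), the number of positive divisors of k.
Since zeta(s) = sum_{k>=1} 1/k^s, we have zeta(s)^2 = sum_{k>=1} d(k)/k^s, so a_k = d(k).
For k = 16: the divisors are 1, 2, 4, 8, 16.
Count = 5.

5


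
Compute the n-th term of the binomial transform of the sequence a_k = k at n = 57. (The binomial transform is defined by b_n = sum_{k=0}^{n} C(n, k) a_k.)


With a_k = k, b_n = sum_{k=0}^{n} C(n, k) k. Using k * C(n, k) = n * C(n-1, k-1) gives b_n = n * sum_{k>=1} C(n-1, k-1) = n * 2^(n-1).
For n = 57: 57 * 2^56 = 57 * 72057594037927936 = 4107282860161892352.

4107282860161892352


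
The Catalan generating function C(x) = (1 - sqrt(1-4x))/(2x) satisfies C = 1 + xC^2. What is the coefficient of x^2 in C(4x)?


Substituting x -> 4x scales the n-th coefficient by 4^n, so [x^2] C(4x) = 4^2 * C_2.
C_2 = C(2*2, 2)/(3) = 6/3 = 2.
So 4^2 * 2 = 16 * 2 = 32.

32


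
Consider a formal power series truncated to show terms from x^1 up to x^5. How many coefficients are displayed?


From x^1 to x^5 inclusive, the count is 5 - 1 + 1 = 5.

5


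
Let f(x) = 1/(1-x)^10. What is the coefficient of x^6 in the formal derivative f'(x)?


Differentiate: d/dx [ 1/(1-x)^r ] = r / (1-x)^(r+1).
Here r = 10, so f'(x) = 10 / (1-x)^11.
The expansion of 1/(1-x)^(r+1) has coefficient of x^n equal to C(n+r, r).
So the coefficient of x^6 in f'(x) is
10 * C(16, 10) = 10 * 8008 = 80080

80080


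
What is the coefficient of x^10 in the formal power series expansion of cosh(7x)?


The Maclaurin series is cosh(t) = sum_{m>=0} t^(2m) / (2m)!, so substituting t = 7x, only even powers of x are nonzero, with coefficient of x^(2m) equal to 7^(2m) / (2m)!.
For x^10 the coefficient is 7^10/10! = 282475249/3628800 = 40353607/518400.

40353607/518400


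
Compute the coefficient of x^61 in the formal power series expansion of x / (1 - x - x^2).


Let f(x) = sum_{k>=0} a_k x^k. Multiplying f(x) * (1 - x - x^2) = x and matching coefficients gives a_0 = 0, a_1 = 1, and a_k = a_{k-1} + a_{k-2} for k >= 2. These are the Fibonacci numbers F_k.
Iterating from F_0 = 0, F_1 = 1:
F_0=0, F_1=1, F_2=1, F_3=2, F_4=3, F_5=5, F_6=8, F_7=13, F_8=21, F_9=34, ...
F_61 = 2504730781961.

2504730781961


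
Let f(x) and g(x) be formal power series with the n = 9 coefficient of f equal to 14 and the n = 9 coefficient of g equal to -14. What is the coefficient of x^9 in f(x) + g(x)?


Addition of formal power series is termwise.
The coefficient of x^9 in f + g = 14 + -14
= 0

0


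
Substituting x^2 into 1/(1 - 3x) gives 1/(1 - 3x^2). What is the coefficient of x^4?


The coefficient of x^(2m) in 1/(1 - 3x^2) is 3^m.
With n = 4 = 2*2, the coefficient is 3^2 = 9.

9


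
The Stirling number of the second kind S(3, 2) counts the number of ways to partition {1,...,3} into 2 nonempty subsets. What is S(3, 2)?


Using the explicit formula S(n,k) = (1/k!) sum_{j=0}^{k} (-1)^(k-j) C(k,j) j^n:
S(3, 2) = 3
Equivalently, S(n,k) is n! times the coefficient of x^n in the EGF (e^x - 1)^k / k!.

3


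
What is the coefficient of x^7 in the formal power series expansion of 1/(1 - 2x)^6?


The general identity 1/(1 - c x)^r = sum_{k>=0} c^k C(k + r - 1, r - 1) x^k follows by substituting y = c x into 1/(1 - y)^r = sum_{k>=0} C(k + r - 1, r - 1) y^k.
For c = 2, r = 6, k = 7:
2^7 * C(12, 5) = 128 * 792 = 101376.

101376


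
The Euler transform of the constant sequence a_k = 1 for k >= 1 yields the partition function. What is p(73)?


The Euler transform converts the sequence a_k = 1 into the number of integer partitions.
Using the recurrence or dynamic programming:
p(73) = 6185689

6185689


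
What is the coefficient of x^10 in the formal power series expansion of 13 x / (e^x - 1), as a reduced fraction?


The exponential generating function for Bernoulli numbers is
x / (e^x - 1) = sum_{k>=0} B_k x^k / k!.
So the coefficient of x^10 in 13 x / (e^x - 1) is 13 B_10 / 10!.
Computing: B_10 = 5/66, 10! = 3628800, giving
13 * 5/66 / 3628800 = 13/47900160.

13/47900160


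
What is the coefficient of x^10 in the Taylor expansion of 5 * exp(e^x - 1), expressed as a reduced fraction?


exp(e^x - 1) = sum_{k>=0} Bell_k x^k / k!, where Bell_k is the k-th Bell number.
So the coefficient of x^10 is 5 * Bell_10 / 10!.
Computing: Bell_10 = 115975 and 10! = 3628800, giving
5 * 115975/3628800 = 23195/145152.

23195/145152


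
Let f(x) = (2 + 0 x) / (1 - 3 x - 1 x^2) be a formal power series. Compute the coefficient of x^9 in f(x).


Write f(x) = sum_{k>=0} a_k x^k. Multiplying both sides by 1 - 3 x - 1 x^2 gives
(1 - 3 x - 1 x^2) sum_{k>=0} a_k x^k = 2 + 0 x.
Matching coefficients:
 x^0: a_0 = 2
 x^1: a_1 - 3 a_0 = 0  =>  a_1 = 3*2 + 0 = 6
 x^k (k >= 2): a_k = 3 a_{k-1} + 1 a_{k-2}.
Iterating: a_2 = 20, a_3 = 66, a_4 = 218, a_5 = 720, a_6 = 2378, a_7 = 7854, a_8 = 25940, a_9 = 85674.
So the coefficient of x^9 is 85674.

85674


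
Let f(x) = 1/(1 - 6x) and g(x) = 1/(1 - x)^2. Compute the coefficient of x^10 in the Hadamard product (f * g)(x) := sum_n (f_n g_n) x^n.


f has coefficients f_k = 6^k. For g = 1/(1 - x)^2 the coefficient is g_k = C(k + 1, 1) = k + 1. The Hadamard coefficient is (f * g)_k = 6^k * (k + 1).
For k = 10: 6^10 * 11 = 60466176 * 11 = 665127936.

665127936


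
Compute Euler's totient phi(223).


phi(n) counts integers in [1, n] coprime to n. Using the multiplicative formula phi(n) = n * prod_{p | n} (1 - 1/p):
223 = 223, so
phi(223) = 223 * (1 - 1/223) = 222.

222


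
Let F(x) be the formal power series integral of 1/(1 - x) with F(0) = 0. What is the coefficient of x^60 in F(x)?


1/(1 - x) = sum_{k>=0} x^k. Integrating termwise and using F(0) = 0 gives
F(x) = sum_{k>=0} x^(k+1) / (k+1) = sum_{m>=1} x^m / m = -ln(1 - x).
So the coefficient of x^60 is 1/60 = 1/60.

1/60


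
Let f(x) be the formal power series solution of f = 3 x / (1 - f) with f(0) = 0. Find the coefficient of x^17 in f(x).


Apply Lagrange inversion: f = 3 x * phi(f) with phi(t) = 1/(1 - t), so
[x^n] f = 3^n * (1/n) [t^(n-1)] phi(t)^n = 3^n * (1/n) [t^(n-1)] (1 - t)^(-n) = 3^n * (1/n) C(2n - 2, n - 1) = 3^n * C_{n-1}.
For n = 17: C_16 = C(32, 16) / 17 = 601080390/17 = 35357670.
With the 3^17 = 129140163 factor, the coefficient is 129140163 * 35357670 = 4566095267100210.

4566095267100210


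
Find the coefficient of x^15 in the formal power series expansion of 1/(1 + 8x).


Write 1/(1 + c x) = 1/(1 - (-c) x) and apply the geometric-series identity
1/(1 - y) = sum_{k>=0} y^k to get 1/(1 + c x) = sum_{k>=0} (-c)^k x^k.
So the coefficient of x^k is (-c)^k = (-1)^k * c^k.
Here c = 8 and k = 15:
(-8)^15 = -1 * 35184372088832 = -35184372088832

-35184372088832


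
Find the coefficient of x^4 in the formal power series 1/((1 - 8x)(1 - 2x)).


By partial fractions or Cauchy convolution:
The coefficient equals sum_{k=0}^{4} 8^k * 2^(4-k).
= 5456

5456


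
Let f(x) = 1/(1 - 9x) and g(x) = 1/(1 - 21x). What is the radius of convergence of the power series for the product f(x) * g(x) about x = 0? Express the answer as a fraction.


The radius of 1/(1 - 9x) is 1/9 (nearest singularity at x = 1/9), and the radius of 1/(1 - 21x) is 1/21.
The product f(x)*g(x) = 1/((1 - 9x)(1 - 21x)) has singularities at both 1/9 and 1/21, so its radius of convergence is the distance to the nearest one:
min(1/9, 1/21) = 1/21.

1/21
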